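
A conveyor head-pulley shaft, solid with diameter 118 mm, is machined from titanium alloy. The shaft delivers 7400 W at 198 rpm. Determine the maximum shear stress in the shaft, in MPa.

1.11 MPa

ω = 2π·198/60 = 20.73 rad/s, so T = P/ω = 7400 / 20.73 = 356.9 N·m.
J = πd⁴/32 = π(0.118)⁴/32 = 1.903×10^-5 m⁴.
τ_max = T·r/J = 356.9 × 0.0590 / 1.903×10^-5 = 1.106×10^6 Pa.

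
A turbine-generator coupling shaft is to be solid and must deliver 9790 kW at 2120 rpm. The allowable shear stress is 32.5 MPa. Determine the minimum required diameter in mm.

190 mm

ω = 2π·2120/60 = 222.0 rad/s, so T = P/ω = 9790×10³ / 222.0 = 44100 N·m.
For a solid shaft τ_max = 16T/(πd³), so d = (16T/(π τ_allow))^(1/3) = (16·44100/(π·3.25×10^7))^(1/3) = 0.1905 m.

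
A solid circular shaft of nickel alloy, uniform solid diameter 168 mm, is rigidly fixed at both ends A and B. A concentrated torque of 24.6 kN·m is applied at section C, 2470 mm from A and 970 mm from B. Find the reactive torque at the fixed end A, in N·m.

6940 N·m

With uniform GJ and both ends fixed, compatibility θ_AC = θ_CB gives T_A·a = T_B·b, together with T_A + T_B = T₀.
T_A = T₀·b/(a+b) = 24600·970/3440 = 6937 N·m; T_B = 17660 N·m.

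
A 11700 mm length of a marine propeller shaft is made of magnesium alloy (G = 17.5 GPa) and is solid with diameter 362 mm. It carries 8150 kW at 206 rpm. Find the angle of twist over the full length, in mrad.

150 mrad

ω = 2π·206/60 = 21.57 rad/s, so T = P/ω = 8150×10³ / 21.57 = 377800 N·m.
J = πd⁴/32 = π(0.362)⁴/32 = 1.686×10^-3 m⁴.
θ = T·L/(G·J) = 377800 × 11.7 / (17.5×10⁹ × 1.686×10^-3) = 0.1498 rad.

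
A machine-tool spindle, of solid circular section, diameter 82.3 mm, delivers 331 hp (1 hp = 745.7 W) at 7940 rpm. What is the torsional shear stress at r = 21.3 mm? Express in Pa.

1.40e6 Pa

ω = 2π·7940/60 = 831.5 rad/s, so T = P/ω = 331×745.7 / 831.5 = 296.9 N·m.
J = πd⁴/32 = π(0.0823)⁴/32 = 4.504×10^-6 m⁴.
Shear stress varies linearly with radius: τ = T·r/J = 296.9 × 0.0213 / 4.504×10^-6 = 1.404×10^6 Pa.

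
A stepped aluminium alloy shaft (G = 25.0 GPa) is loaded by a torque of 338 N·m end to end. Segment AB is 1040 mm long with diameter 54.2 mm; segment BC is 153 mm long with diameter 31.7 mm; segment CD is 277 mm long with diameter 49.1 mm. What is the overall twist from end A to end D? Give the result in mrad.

J_AB = π(0.0542)⁴/32 = 8.47×10^-7 m⁴; J_BC = π(0.0317)⁴/32 = 9.91×10^-8 m⁴; J_CD = π(0.0491)⁴/32 = 5.71×10^-7 m⁴.
θ = (T/G)·Σ L_i/J_i = (338.0/25.0×10⁹)·(1.04/8.47×10^-7 + 0.153/9.91×10^-8 + 0.277/5.71×10^-7) = 0.04403 rad.

44.0 mrad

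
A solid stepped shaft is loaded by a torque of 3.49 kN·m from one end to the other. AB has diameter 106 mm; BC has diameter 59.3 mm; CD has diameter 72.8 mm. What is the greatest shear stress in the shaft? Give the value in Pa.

Under the same torque, τ_max = 16T/(πd³) is largest where d is smallest — segment BC (d = 59.3 mm).
τ_max = 16·3490/(π·(0.0593)³) = 8.524×10^7 Pa.

8.52e7 Pa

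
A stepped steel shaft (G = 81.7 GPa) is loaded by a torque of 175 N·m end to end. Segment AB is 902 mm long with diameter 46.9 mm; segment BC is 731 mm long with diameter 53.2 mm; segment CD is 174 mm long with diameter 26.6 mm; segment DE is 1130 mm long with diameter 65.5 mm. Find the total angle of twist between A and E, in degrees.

J_AB = π(0.0469)⁴/32 = 4.75×10^-7 m⁴; J_BC = π(0.0532)⁴/32 = 7.86×10^-7 m⁴; J_CD = π(0.0266)⁴/32 = 4.92×10^-8 m⁴; J_DE = π(0.0655)⁴/32 = 1.81×10^-6 m⁴.
θ = (T/G)·Σ L_i/J_i = (175.0/81.7×10⁹)·(0.902/4.75×10^-7 + 0.731/7.86×10^-7 + 0.174/4.92×10^-8 + 1.13/1.81×10^-6) = 0.01498 rad.

0.858°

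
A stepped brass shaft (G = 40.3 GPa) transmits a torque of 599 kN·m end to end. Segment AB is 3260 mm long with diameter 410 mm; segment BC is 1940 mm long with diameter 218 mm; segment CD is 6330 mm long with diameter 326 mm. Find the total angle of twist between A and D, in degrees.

13.3°

J_AB = π(0.410)⁴/32 = 2.77×10^-3 m⁴; J_BC = π(0.218)⁴/32 = 2.22×10^-4 m⁴; J_CD = π(0.326)⁴/32 = 1.11×10^-3 m⁴.
θ = (T/G)·Σ L_i/J_i = (599000/40.3×10⁹)·(3.26/2.77×10^-3 + 1.94/2.22×10^-4 + 6.33/1.11×10^-3) = 0.2324 rad.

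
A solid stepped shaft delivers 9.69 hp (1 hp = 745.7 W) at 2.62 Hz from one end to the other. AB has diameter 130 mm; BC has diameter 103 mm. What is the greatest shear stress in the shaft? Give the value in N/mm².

ω = 2π·2.62 = 16.46 rad/s, so T = P/ω = 9.69×745.7 / 16.46 = 438.9 N·m.
Under the same torque, τ_max = 16T/(πd³) is largest where d is smallest — segment BC (d = 103 mm).
τ_max = 16·438.9/(π·(0.103)³) = 2.046×10^6 Pa.

2.05 N/mm²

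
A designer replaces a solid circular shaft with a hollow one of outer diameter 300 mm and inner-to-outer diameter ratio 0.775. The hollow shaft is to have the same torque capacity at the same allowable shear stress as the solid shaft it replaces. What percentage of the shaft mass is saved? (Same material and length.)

46.2 %

Equal τ_max and T ⇒ the solid shaft needs d_s³ = d_o³(1−k⁴), so d_s = 300·(1−0.775⁴)^(1/3) = 258.4 mm.
Area ratio A_h/A_s = d_o²(1−k²)/d_s² = (1−k²)/(1−k⁴)^(2/3) = 0.5382.
Mass saving = 1 − 0.5382 = 46.2 %.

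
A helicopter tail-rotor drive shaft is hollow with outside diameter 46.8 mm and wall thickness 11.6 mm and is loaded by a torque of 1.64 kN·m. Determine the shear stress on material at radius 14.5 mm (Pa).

5.40e7 Pa

J = π(d_o⁴ − d_i⁴)/32 = π(0.0468⁴ − 0.0236⁴)/32 = 4.405×10^-7 m⁴.
Shear stress varies linearly with radius: τ = T·r/J = 1640 × 0.0145 / 4.405×10^-7 = 5.398×10^7 Pa.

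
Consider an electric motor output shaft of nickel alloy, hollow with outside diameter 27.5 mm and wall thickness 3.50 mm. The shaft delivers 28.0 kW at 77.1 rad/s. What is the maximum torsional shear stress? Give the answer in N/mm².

ω = 77.1 rad/s, so T = P/ω = 28.0×10³ / 77.10 = 363.2 N·m.
J = π(d_o⁴ − d_i⁴)/32 = π(0.0275⁴ − 0.0205⁴)/32 = 3.881×10^-8 m⁴.
τ_max = T·r/J = 363.2 × 0.0138 / 3.881×10^-8 = 1.287×10^8 Pa.

129 N/mm²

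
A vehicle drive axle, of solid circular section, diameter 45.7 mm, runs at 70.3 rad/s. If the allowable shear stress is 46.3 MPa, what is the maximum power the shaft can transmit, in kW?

J = πd⁴/32 = π(0.0457)⁴/32 = 4.282×10^-7 m⁴.
T_max = τ_allow·J/r = 4.63×10^7 × 4.282×10^-7 / 0.0229 = 867.7 N·m.
ω = 70.3 rad/s, so P_max = T_max·ω = 6.100×10^4 W.

61.0 kW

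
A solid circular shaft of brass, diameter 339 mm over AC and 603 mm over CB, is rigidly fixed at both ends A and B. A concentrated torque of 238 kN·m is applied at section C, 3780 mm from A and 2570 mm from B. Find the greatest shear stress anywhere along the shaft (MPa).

Compatibility: T_A·a/J_AC = T_B·b/J_CB with T_A + T_B = T₀.
J_AC = 1.30×10^-3 m⁴, J_CB = 0.0130 m⁴, so T_A = T₀·(J_AC/a)/((J_AC/a)+(J_CB/b)) = 15140 N·m, T_B = 222900 N·m.
τ in each portion: τ_AC = 1.98×10^6 Pa, τ_CB = 5.18×10^6 Pa; maximum is in CB.
τ_max = T_CB·r/J = 222900·0.301/0.0130 = 5.177×10^6 Pa.

5.18 MPa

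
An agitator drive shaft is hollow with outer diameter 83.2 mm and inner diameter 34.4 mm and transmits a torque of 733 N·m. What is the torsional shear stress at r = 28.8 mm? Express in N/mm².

J = π(d_o⁴ − d_i⁴)/32 = π(0.0832⁴ − 0.0344⁴)/32 = 4.567×10^-6 m⁴.
Shear stress varies linearly with radius: τ = T·r/J = 733.0 × 0.0288 / 4.567×10^-6 = 4.623×10^6 Pa.

4.62 N/mm²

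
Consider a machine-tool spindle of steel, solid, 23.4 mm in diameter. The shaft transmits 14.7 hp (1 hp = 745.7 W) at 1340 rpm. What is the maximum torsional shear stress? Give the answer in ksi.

4.50 ksi

ω = 2π·1340/60 = 140.3 rad/s, so T = P/ω = 14.7×745.7 / 140.3 = 78.12 N·m.
J = πd⁴/32 = π(0.0234)⁴/32 = 2.943×10^-8 m⁴.
τ_max = T·r/J = 78.12 × 0.0117 / 2.943×10^-8 = 3.105×10^7 Pa.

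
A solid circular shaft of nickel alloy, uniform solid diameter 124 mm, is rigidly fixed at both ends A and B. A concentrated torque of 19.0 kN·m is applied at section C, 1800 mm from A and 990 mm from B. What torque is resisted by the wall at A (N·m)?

With uniform GJ and both ends fixed, compatibility θ_AC = θ_CB gives T_A·a = T_B·b, together with T_A + T_B = T₀.
T_A = T₀·b/(a+b) = 19000·990/2790 = 6742 N·m; T_B = 12260 N·m.

6740 N·m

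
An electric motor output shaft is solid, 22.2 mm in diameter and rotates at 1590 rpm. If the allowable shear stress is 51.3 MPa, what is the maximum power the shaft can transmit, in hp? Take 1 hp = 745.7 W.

J = πd⁴/32 = π(0.0222)⁴/32 = 2.385×10^-8 m⁴.
T_max = τ_allow·J/r = 5.13×10^7 × 2.385×10^-8 / 0.0111 = 110.2 N·m.
ω = 2π·1590/60 = 166.5 rad/s, so P_max = T_max·ω = 1.835×10^4 W.

24.6 hp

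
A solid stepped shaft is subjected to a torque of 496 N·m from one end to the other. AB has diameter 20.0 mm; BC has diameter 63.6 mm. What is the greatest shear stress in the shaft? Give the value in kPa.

316000 kPa

Under the same torque, τ_max = 16T/(πd³) is largest where d is smallest — segment AB (d = 20.0 mm).
τ_max = 16·496.0/(π·(0.0200)³) = 3.158×10^8 Pa.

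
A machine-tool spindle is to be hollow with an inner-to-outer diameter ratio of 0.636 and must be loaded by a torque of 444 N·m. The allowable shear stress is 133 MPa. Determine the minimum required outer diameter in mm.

For a hollow shaft with d_i/d_o = 0.636: τ_max = 16T/(π d_o³ (1−k⁴)), so d_o = [16T/(π τ_allow (1−k⁴))]^(1/3) = [16·444.0/(π·1.33×10^8·0.8364)]^(1/3) = 0.02729 m.

27.3 mm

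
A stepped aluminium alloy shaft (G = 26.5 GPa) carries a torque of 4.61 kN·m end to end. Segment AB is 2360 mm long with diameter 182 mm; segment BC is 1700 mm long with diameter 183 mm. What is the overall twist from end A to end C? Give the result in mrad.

J_AB = π(0.182)⁴/32 = 1.08×10^-4 m⁴; J_BC = π(0.183)⁴/32 = 1.10×10^-4 m⁴.
θ = (T/G)·Σ L_i/J_i = (4610/26.5×10⁹)·(2.36/1.08×10^-4 + 1.70/1.10×10^-4) = 6.497×10^-3 rad.

6.50 mrad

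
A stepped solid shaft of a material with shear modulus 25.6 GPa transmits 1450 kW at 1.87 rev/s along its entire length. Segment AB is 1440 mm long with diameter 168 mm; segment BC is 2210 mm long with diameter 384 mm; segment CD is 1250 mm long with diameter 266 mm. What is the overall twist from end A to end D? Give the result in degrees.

ω = 2π·1.87 = 11.75 rad/s, so T = P/ω = 1450×10³ / 11.75 = 123400 N·m.
J_AB = π(0.168)⁴/32 = 7.82×10^-5 m⁴; J_BC = π(0.384)⁴/32 = 2.13×10^-3 m⁴; J_CD = π(0.266)⁴/32 = 4.92×10^-4 m⁴.
θ = (T/G)·Σ L_i/J_i = (123400/25.6×10⁹)·(1.44/7.82×10^-5 + 2.21/2.13×10^-3 + 1.25/4.92×10^-4) = 0.1060 rad.

6.07°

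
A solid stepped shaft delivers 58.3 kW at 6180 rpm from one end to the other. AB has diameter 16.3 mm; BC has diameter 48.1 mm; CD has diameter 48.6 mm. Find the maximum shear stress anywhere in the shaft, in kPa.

106000 kPa

ω = 2π·6180/60 = 647.2 rad/s, so T = P/ω = 58.3×10³ / 647.2 = 90.08 N·m.
Under the same torque, τ_max = 16T/(πd³) is largest where d is smallest — segment AB (d = 16.3 mm).
τ_max = 16·90.08/(π·(0.0163)³) = 1.059×10^8 Pa.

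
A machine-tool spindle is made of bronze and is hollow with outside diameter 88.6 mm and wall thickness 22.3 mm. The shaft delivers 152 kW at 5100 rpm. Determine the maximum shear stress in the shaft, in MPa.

2.22 MPa

ω = 2π·5100/60 = 534.1 rad/s, so T = P/ω = 152×10³ / 534.1 = 284.6 N·m.
J = π(d_o⁴ − d_i⁴)/32 = π(0.0886⁴ − 0.0440⁴)/32 = 5.682×10^-6 m⁴.
τ_max = T·r/J = 284.6 × 0.0443 / 5.682×10^-6 = 2.219×10^6 Pa.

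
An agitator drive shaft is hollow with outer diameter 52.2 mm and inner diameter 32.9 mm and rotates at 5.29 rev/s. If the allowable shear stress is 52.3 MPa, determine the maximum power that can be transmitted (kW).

J = π(d_o⁴ − d_i⁴)/32 = π(0.0522⁴ − 0.0329⁴)/32 = 6.139×10^-7 m⁴.
T_max = τ_allow·J/r = 5.23×10^7 × 6.139×10^-7 / 0.0261 = 1230 N·m.
ω = 2π·5.29 = 33.24 rad/s, so P_max = T_max·ω = 4.089×10^4 W.

40.9 kW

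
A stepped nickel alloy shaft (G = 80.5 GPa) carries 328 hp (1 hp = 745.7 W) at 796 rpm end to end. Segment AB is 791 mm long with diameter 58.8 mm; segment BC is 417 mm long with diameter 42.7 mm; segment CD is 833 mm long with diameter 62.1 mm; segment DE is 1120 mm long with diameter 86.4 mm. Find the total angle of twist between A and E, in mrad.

ω = 2π·796/60 = 83.36 rad/s, so T = P/ω = 328×745.7 / 83.36 = 2934 N·m.
J_AB = π(0.0588)⁴/32 = 1.17×10^-6 m⁴; J_BC = π(0.0427)⁴/32 = 3.26×10^-7 m⁴; J_CD = π(0.0621)⁴/32 = 1.46×10^-6 m⁴; J_DE = π(0.0864)⁴/32 = 5.47×10^-6 m⁴.
θ = (T/G)·Σ L_i/J_i = (2934/80.5×10⁹)·(0.791/1.17×10^-6 + 0.417/3.26×10^-7 + 0.833/1.46×10^-6 + 1.12/5.47×10^-6) = 0.09940 rad.

99.4 mrad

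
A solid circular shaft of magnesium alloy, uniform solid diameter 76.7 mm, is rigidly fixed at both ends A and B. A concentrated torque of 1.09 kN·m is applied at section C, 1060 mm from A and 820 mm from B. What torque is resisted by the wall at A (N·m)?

With uniform GJ and both ends fixed, compatibility θ_AC = θ_CB gives T_A·a = T_B·b, together with T_A + T_B = T₀.
T_A = T₀·b/(a+b) = 1090·820/1880 = 475.4 N·m; T_B = 614.6 N·m.

475 N·m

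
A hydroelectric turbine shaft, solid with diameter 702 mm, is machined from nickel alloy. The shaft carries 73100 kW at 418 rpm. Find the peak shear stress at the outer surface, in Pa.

ω = 2π·418/60 = 43.77 rad/s, so T = P/ω = 73100×10³ / 43.77 = 1.670e6 N·m.
J = πd⁴/32 = π(0.702)⁴/32 = 0.02384 m⁴.
τ_max = T·r/J = 1.670e6 × 0.351 / 0.02384 = 2.459×10^7 Pa.

2.46e7 Pa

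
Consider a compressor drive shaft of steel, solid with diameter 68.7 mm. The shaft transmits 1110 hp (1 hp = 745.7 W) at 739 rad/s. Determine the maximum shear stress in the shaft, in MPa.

ω = 739 rad/s, so T = P/ω = 1110×745.7 / 739.0 = 1120 N·m.
J = πd⁴/32 = π(0.0687)⁴/32 = 2.187×10^-6 m⁴.
τ_max = T·r/J = 1120 × 0.0343 / 2.187×10^-6 = 1.759×10^7 Pa.

17.6 MPa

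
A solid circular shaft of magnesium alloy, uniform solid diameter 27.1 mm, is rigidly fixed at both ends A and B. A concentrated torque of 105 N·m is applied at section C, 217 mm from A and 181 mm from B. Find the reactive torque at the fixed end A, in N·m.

47.8 N·m

With uniform GJ and both ends fixed, compatibility θ_AC = θ_CB gives T_A·a = T_B·b, together with T_A + T_B = T₀.
T_A = T₀·b/(a+b) = 105.0·181/398.0 = 47.75 N·m; T_B = 57.25 N·m.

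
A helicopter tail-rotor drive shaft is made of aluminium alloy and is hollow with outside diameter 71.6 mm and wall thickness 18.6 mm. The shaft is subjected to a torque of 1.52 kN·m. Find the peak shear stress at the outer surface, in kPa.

J = π(d_o⁴ − d_i⁴)/32 = π(0.0716⁴ − 0.0344⁴)/32 = 2.443×10^-6 m⁴.
τ_max = T·r/J = 1520 × 0.0358 / 2.443×10^-6 = 2.228×10^7 Pa.

22300 kPa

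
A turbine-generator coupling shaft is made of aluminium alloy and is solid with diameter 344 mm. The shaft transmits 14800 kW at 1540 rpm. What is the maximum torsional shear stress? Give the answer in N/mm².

ω = 2π·1540/60 = 161.3 rad/s, so T = P/ω = 14800×10³ / 161.3 = 91770 N·m.
J = πd⁴/32 = π(0.344)⁴/32 = 1.375×10^-3 m⁴.
τ_max = T·r/J = 91770 × 0.172 / 1.375×10^-3 = 1.148×10^7 Pa.

11.5 N/mm²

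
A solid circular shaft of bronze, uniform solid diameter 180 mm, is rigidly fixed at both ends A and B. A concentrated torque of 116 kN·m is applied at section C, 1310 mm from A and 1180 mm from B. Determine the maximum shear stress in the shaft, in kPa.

53300 kPa

With uniform GJ and both ends fixed, compatibility θ_AC = θ_CB gives T_A·a = T_B·b, together with T_A + T_B = T₀.
T_A = T₀·b/(a+b) = 116000·1180/2490 = 54970 N·m; T_B = 61030 N·m.
τ in each portion: τ_AC = 4.80×10^7 Pa, τ_CB = 5.33×10^7 Pa; maximum is in CB.
τ_max = T_CB·r/J = 61030·0.0900/1.03×10^-4 = 5.329×10^7 Pa.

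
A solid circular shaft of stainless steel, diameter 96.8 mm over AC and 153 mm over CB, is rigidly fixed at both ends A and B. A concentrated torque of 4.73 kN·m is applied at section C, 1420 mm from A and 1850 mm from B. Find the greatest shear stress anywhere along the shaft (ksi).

0.807 ksi

Compatibility: T_A·a/J_AC = T_B·b/J_CB with T_A + T_B = T₀.
J_AC = 8.62×10^-6 m⁴, J_CB = 5.38×10^-5 m⁴, so T_A = T₀·(J_AC/a)/((J_AC/a)+(J_CB/b)) = 816.9 N·m, T_B = 3913 N·m.
τ in each portion: τ_AC = 4.59×10^6 Pa, τ_CB = 5.56×10^6 Pa; maximum is in CB.
τ_max = T_CB·r/J = 3913·0.0765/5.38×10^-5 = 5.564×10^6 Pa.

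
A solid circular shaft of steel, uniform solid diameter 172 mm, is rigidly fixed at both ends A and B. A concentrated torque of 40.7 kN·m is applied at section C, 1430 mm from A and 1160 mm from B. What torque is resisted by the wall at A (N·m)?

With uniform GJ and both ends fixed, compatibility θ_AC = θ_CB gives T_A·a = T_B·b, together with T_A + T_B = T₀.
T_A = T₀·b/(a+b) = 40700·1160/2590 = 18230 N·m; T_B = 22470 N·m.

18200 N·m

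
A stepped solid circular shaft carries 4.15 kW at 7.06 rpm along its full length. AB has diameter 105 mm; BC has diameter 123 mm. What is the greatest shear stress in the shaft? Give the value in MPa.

24.7 MPa

ω = 2π·7.06/60 = 0.7393 rad/s, so T = P/ω = 4.15×10³ / 0.7393 = 5613 N·m.
Under the same torque, τ_max = 16T/(πd³) is largest where d is smallest — segment AB (d = 105 mm).
τ_max = 16·5613/(π·(0.105)³) = 2.470×10^7 Pa.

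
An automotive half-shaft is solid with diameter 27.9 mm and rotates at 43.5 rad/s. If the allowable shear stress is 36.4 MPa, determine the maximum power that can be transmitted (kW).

6.75 kW

J = πd⁴/32 = π(0.0279)⁴/32 = 5.949×10^-8 m⁴.
T_max = τ_allow·J/r = 3.64×10^7 × 5.949×10^-8 / 0.0139 = 155.2 N·m.
ω = 43.5 rad/s, so P_max = T_max·ω = 6752 W.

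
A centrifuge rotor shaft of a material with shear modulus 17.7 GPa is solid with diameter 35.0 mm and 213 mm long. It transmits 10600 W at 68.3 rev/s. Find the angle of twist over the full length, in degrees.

ω = 2π·68.3 = 429.1 rad/s, so T = P/ω = 10600 / 429.1 = 24.70 N·m.
J = πd⁴/32 = π(0.0350)⁴/32 = 1.473×10^-7 m⁴.
θ = T·L/(G·J) = 24.70 × 0.213 / (17.7×10⁹ × 1.473×10^-7) = 2.018×10^-3 rad.

0.116°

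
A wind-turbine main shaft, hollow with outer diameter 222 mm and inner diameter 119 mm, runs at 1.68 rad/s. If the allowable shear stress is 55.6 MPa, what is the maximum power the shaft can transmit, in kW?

J = π(d_o⁴ − d_i⁴)/32 = π(0.222⁴ − 0.119⁴)/32 = 2.188×10^-4 m⁴.
T_max = τ_allow·J/r = 5.56×10^7 × 2.188×10^-4 / 0.111 = 109600 N·m.
ω = 1.68 rad/s, so P_max = T_max·ω = 1.841×10^5 W.

184 kW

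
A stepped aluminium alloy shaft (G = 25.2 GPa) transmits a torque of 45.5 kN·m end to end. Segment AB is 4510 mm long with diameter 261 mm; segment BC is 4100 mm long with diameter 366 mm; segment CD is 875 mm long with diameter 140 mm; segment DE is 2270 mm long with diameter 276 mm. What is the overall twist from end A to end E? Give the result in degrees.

J_AB = π(0.261)⁴/32 = 4.56×10^-4 m⁴; J_BC = π(0.366)⁴/32 = 1.76×10^-3 m⁴; J_CD = π(0.140)⁴/32 = 3.77×10^-5 m⁴; J_DE = π(0.276)⁴/32 = 5.70×10^-4 m⁴.
θ = (T/G)·Σ L_i/J_i = (45500/25.2×10⁹)·(4.51/4.56×10^-4 + 4.10/1.76×10^-3 + 0.875/3.77×10^-5 + 2.27/5.70×10^-4) = 0.07116 rad.

4.08°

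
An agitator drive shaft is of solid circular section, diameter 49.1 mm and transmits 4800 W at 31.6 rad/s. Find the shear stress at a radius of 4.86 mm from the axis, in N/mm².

ω = 31.6 rad/s, so T = P/ω = 4800 / 31.60 = 151.9 N·m.
J = πd⁴/32 = π(0.0491)⁴/32 = 5.706×10^-7 m⁴.
Shear stress varies linearly with radius: τ = T·r/J = 151.9 × 0.00486 / 5.706×10^-7 = 1.294×10^6 Pa.

1.29 N/mm²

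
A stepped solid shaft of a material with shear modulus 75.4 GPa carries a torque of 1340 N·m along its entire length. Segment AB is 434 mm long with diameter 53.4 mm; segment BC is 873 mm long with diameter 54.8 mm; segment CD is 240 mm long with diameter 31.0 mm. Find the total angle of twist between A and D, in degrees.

4.25°

J_AB = π(0.0534)⁴/32 = 7.98×10^-7 m⁴; J_BC = π(0.0548)⁴/32 = 8.85×10^-7 m⁴; J_CD = π(0.0310)⁴/32 = 9.07×10^-8 m⁴.
θ = (T/G)·Σ L_i/J_i = (1340/75.4×10⁹)·(0.434/7.98×10^-7 + 0.873/8.85×10^-7 + 0.240/9.07×10^-8) = 0.07423 rad.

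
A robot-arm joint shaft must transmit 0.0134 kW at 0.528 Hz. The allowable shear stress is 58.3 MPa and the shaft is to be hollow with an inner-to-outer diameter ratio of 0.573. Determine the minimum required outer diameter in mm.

7.34 mm

ω = 2π·0.528 = 3.318 rad/s, so T = P/ω = 0.0134×10³ / 3.318 = 4.039 N·m.
For a hollow shaft with d_i/d_o = 0.573: τ_max = 16T/(π d_o³ (1−k⁴)), so d_o = [16T/(π τ_allow (1−k⁴))]^(1/3) = [16·4.039/(π·5.83×10^7·0.8922)]^(1/3) = 0.007340 m.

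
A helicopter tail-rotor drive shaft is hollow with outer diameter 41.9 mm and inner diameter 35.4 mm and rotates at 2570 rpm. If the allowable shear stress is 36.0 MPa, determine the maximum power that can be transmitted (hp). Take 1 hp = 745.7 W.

92.0 hp

J = π(d_o⁴ − d_i⁴)/32 = π(0.0419⁴ − 0.0354⁴)/32 = 1.484×10^-7 m⁴.
T_max = τ_allow·J/r = 3.60×10^7 × 1.484×10^-7 / 0.0209 = 255.0 N·m.
ω = 2π·2570/60 = 269.1 rad/s, so P_max = T_max·ω = 6.864×10^4 W.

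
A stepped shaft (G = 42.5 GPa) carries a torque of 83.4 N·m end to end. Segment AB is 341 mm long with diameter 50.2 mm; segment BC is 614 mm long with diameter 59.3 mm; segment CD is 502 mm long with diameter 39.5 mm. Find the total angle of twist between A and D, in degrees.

J_AB = π(0.0502)⁴/32 = 6.23×10^-7 m⁴; J_BC = π(0.0593)⁴/32 = 1.21×10^-6 m⁴; J_CD = π(0.0395)⁴/32 = 2.39×10^-7 m⁴.
θ = (T/G)·Σ L_i/J_i = (83.40/42.5×10⁹)·(0.341/6.23×10^-7 + 0.614/1.21×10^-6 + 0.502/2.39×10^-7) = 6.188×10^-3 rad.

0.355°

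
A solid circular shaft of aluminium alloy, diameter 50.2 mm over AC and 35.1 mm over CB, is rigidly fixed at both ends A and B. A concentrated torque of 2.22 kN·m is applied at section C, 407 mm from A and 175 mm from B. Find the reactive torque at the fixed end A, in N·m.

1430 N·m

Compatibility: T_A·a/J_AC = T_B·b/J_CB with T_A + T_B = T₀.
J_AC = 6.23×10^-7 m⁴, J_CB = 1.49×10^-7 m⁴, so T_A = T₀·(J_AC/a)/((J_AC/a)+(J_CB/b)) = 1427 N·m, T_B = 793.1 N·m.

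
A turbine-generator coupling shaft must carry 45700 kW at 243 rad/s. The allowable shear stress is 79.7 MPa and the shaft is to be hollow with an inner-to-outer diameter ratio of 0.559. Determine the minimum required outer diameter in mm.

237 mm

ω = 243 rad/s, so T = P/ω = 45700×10³ / 243.0 = 188100 N·m.
For a hollow shaft with d_i/d_o = 0.559: τ_max = 16T/(π d_o³ (1−k⁴)), so d_o = [16T/(π τ_allow (1−k⁴))]^(1/3) = [16·188100/(π·7.97×10^7·0.9024)]^(1/3) = 0.2370 m.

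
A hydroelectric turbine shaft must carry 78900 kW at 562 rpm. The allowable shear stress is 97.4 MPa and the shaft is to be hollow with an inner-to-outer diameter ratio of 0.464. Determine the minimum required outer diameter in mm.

419 mm

ω = 2π·562/60 = 58.85 rad/s, so T = P/ω = 78900×10³ / 58.85 = 1.341e6 N·m.
For a hollow shaft with d_i/d_o = 0.464: τ_max = 16T/(π d_o³ (1−k⁴)), so d_o = [16T/(π τ_allow (1−k⁴))]^(1/3) = [16·1.341e6/(π·9.74×10^7·0.9536)]^(1/3) = 0.4189 m.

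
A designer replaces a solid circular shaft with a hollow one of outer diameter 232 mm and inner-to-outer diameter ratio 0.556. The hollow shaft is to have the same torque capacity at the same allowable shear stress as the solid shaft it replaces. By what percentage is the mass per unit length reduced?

Equal τ_max and T ⇒ the solid shaft needs d_s³ = d_o³(1−k⁴), so d_s = 232·(1−0.556⁴)^(1/3) = 224.4 mm.
Area ratio A_h/A_s = d_o²(1−k²)/d_s² = (1−k²)/(1−k⁴)^(2/3) = 0.7387.
Mass saving = 1 − 0.7387 = 26.1 %.

26.1 %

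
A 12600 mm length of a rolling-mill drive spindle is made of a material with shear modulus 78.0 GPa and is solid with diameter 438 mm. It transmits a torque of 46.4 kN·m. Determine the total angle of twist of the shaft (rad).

0.00207 rad

J = πd⁴/32 = π(0.438)⁴/32 = 3.613×10^-3 m⁴.
θ = T·L/(G·J) = 46400 × 12.6 / (78.0×10⁹ × 3.613×10^-3) = 2.074×10^-3 rad.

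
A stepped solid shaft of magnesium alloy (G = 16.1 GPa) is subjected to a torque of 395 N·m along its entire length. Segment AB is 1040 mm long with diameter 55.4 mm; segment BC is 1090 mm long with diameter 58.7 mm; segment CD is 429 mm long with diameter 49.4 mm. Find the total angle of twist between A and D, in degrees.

J_AB = π(0.0554)⁴/32 = 9.25×10^-7 m⁴; J_BC = π(0.0587)⁴/32 = 1.17×10^-6 m⁴; J_CD = π(0.0494)⁴/32 = 5.85×10^-7 m⁴.
θ = (T/G)·Σ L_i/J_i = (395.0/16.1×10⁹)·(1.04/9.25×10^-7 + 1.09/1.17×10^-6 + 0.429/5.85×10^-7) = 0.06854 rad.

3.93°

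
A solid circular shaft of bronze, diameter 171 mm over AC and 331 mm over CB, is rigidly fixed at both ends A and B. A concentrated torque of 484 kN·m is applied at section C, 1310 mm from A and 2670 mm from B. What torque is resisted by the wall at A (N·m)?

Compatibility: T_A·a/J_AC = T_B·b/J_CB with T_A + T_B = T₀.
J_AC = 8.39×10^-5 m⁴, J_CB = 1.18×10^-3 m⁴, so T_A = T₀·(J_AC/a)/((J_AC/a)+(J_CB/b)) = 61360 N·m, T_B = 422600 N·m.

61400 N·m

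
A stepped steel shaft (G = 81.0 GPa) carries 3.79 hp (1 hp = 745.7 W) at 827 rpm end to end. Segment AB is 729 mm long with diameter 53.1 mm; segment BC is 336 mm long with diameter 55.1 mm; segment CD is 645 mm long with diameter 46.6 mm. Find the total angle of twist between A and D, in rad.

0.00109 rad

ω = 2π·827/60 = 86.60 rad/s, so T = P/ω = 3.79×745.7 / 86.60 = 32.63 N·m.
J_AB = π(0.0531)⁴/32 = 7.81×10^-7 m⁴; J_BC = π(0.0551)⁴/32 = 9.05×10^-7 m⁴; J_CD = π(0.0466)⁴/32 = 4.63×10^-7 m⁴.
θ = (T/G)·Σ L_i/J_i = (32.63/81.0×10⁹)·(0.729/7.81×10^-7 + 0.336/9.05×10^-7 + 0.645/4.63×10^-7) = 1.087×10^-3 rad.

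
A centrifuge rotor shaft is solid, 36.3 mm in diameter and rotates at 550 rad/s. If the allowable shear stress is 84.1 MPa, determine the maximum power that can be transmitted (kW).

J = πd⁴/32 = π(0.0363)⁴/32 = 1.705×10^-7 m⁴.
T_max = τ_allow·J/r = 8.41×10^7 × 1.705×10^-7 / 0.0181 = 789.9 N·m.
ω = 550 rad/s, so P_max = T_max·ω = 4.344×10^5 W.

434 kW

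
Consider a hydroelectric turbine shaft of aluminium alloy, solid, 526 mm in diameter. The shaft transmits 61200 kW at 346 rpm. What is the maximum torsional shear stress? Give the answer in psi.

ω = 2π·346/60 = 36.23 rad/s, so T = P/ω = 61200×10³ / 36.23 = 1.689e6 N·m.
J = πd⁴/32 = π(0.526)⁴/32 = 7.515×10^-3 m⁴.
τ_max = T·r/J = 1.689e6 × 0.263 / 7.515×10^-3 = 5.911×10^7 Pa.

8570 psi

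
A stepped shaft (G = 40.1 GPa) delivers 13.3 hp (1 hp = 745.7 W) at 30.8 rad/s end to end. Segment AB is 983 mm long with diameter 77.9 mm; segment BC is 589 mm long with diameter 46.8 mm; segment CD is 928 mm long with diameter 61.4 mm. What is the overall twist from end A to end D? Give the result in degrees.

1.01°

ω = 30.8 rad/s, so T = P/ω = 13.3×745.7 / 30.80 = 322.0 N·m.
J_AB = π(0.0779)⁴/32 = 3.62×10^-6 m⁴; J_BC = π(0.0468)⁴/32 = 4.71×10^-7 m⁴; J_CD = π(0.0614)⁴/32 = 1.40×10^-6 m⁴.
θ = (T/G)·Σ L_i/J_i = (322.0/40.1×10⁹)·(0.983/3.62×10^-6 + 0.589/4.71×10^-7 + 0.928/1.40×10^-6) = 0.01757 rad.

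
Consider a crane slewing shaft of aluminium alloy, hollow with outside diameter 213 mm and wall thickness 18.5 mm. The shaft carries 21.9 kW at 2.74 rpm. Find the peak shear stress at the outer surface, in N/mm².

75.3 N/mm²

ω = 2π·2.74/60 = 0.2869 rad/s, so T = P/ω = 21.9×10³ / 0.2869 = 76320 N·m.
J = π(d_o⁴ − d_i⁴)/32 = π(0.213⁴ − 0.176⁴)/32 = 1.079×10^-4 m⁴.
τ_max = T·r/J = 76320 × 0.106 / 1.079×10^-4 = 7.535×10^7 Pa.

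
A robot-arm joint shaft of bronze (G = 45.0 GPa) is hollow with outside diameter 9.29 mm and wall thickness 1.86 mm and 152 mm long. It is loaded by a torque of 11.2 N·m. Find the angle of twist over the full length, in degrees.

3.40°

J = π(d_o⁴ − d_i⁴)/32 = π(0.00929⁴ − 0.00557⁴)/32 = 6.367×10^-10 m⁴.
θ = T·L/(G·J) = 11.20 × 0.152 / (45.0×10⁹ × 6.367×10^-10) = 0.05941 rad.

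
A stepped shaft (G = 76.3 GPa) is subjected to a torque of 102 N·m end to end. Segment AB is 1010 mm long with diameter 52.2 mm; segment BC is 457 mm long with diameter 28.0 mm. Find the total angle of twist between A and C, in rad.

J_AB = π(0.0522)⁴/32 = 7.29×10^-7 m⁴; J_BC = π(0.0280)⁴/32 = 6.03×10^-8 m⁴.
θ = (T/G)·Σ L_i/J_i = (102.0/76.3×10⁹)·(1.01/7.29×10^-7 + 0.457/6.03×10^-8) = 0.01198 rad.

0.0120 rad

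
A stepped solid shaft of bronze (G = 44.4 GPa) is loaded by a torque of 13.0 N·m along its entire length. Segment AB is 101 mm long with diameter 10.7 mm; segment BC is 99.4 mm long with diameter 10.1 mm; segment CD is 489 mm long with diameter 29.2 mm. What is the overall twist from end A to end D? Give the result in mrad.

J_AB = π(0.0107)⁴/32 = 1.29×10^-9 m⁴; J_BC = π(0.0101)⁴/32 = 1.02×10^-9 m⁴; J_CD = π(0.0292)⁴/32 = 7.14×10^-8 m⁴.
θ = (T/G)·Σ L_i/J_i = (13.00/44.4×10⁹)·(0.101/1.29×10^-9 + 0.0994/1.02×10^-9 + 0.489/7.14×10^-8) = 0.05347 rad.

53.5 mrad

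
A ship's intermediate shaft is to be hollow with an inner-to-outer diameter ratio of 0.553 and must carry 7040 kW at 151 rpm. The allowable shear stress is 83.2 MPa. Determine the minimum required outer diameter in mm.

ω = 2π·151/60 = 15.81 rad/s, so T = P/ω = 7040×10³ / 15.81 = 445200 N·m.
For a hollow shaft with d_i/d_o = 0.553: τ_max = 16T/(π d_o³ (1−k⁴)), so d_o = [16T/(π τ_allow (1−k⁴))]^(1/3) = [16·445200/(π·8.32×10^7·0.9065)]^(1/3) = 0.3109 m.

311 mm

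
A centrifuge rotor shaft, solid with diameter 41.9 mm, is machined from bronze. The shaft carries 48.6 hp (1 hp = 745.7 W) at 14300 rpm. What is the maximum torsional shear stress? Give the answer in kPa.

ω = 2π·14300/60 = 1497 rad/s, so T = P/ω = 48.6×745.7 / 1497 = 24.20 N·m.
J = πd⁴/32 = π(0.0419)⁴/32 = 3.026×10^-7 m⁴.
τ_max = T·r/J = 24.20 × 0.0209 / 3.026×10^-7 = 1.676×10^6 Pa.

1680 kPa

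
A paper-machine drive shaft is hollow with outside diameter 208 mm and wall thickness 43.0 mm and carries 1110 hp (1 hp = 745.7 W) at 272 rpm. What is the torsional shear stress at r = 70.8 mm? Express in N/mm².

ω = 2π·272/60 = 28.48 rad/s, so T = P/ω = 1110×745.7 / 28.48 = 29060 N·m.
J = π(d_o⁴ − d_i⁴)/32 = π(0.208⁴ − 0.122⁴)/32 = 1.620×10^-4 m⁴.
Shear stress varies linearly with radius: τ = T·r/J = 29060 × 0.0708 / 1.620×10^-4 = 1.270×10^7 Pa.

12.7 N/mm²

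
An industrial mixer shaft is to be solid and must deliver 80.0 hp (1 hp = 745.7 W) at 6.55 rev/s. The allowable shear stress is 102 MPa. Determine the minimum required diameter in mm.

ω = 2π·6.55 = 41.15 rad/s, so T = P/ω = 80.0×745.7 / 41.15 = 1450 N·m.
For a solid shaft τ_max = 16T/(πd³), so d = (16T/(π τ_allow))^(1/3) = (16·1450/(π·1.02×10^8))^(1/3) = 0.04167 m.

41.7 mm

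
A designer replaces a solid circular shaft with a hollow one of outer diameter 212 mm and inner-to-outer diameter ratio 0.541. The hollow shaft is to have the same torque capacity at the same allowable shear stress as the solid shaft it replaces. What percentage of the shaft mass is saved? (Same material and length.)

24.9 %

Equal τ_max and T ⇒ the solid shaft needs d_s³ = d_o³(1−k⁴), so d_s = 212·(1−0.541⁴)^(1/3) = 205.8 mm.
Area ratio A_h/A_s = d_o²(1−k²)/d_s² = (1−k²)/(1−k⁴)^(2/3) = 0.7508.
Mass saving = 1 − 0.7508 = 24.9 %.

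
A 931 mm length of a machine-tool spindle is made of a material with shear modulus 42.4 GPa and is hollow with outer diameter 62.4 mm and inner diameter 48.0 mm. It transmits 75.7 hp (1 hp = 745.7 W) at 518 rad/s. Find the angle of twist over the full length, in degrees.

ω = 518 rad/s, so T = P/ω = 75.7×745.7 / 518.0 = 109.0 N·m.
J = π(d_o⁴ − d_i⁴)/32 = π(0.0624⁴ − 0.0480⁴)/32 = 9.673×10^-7 m⁴.
θ = T·L/(G·J) = 109.0 × 0.931 / (42.4×10⁹ × 9.673×10^-7) = 2.474×10^-3 rad.

0.142°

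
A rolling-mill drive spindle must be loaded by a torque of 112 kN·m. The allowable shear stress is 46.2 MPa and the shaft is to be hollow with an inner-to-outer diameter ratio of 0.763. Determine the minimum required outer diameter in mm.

For a hollow shaft with d_i/d_o = 0.763: τ_max = 16T/(π d_o³ (1−k⁴)), so d_o = [16T/(π τ_allow (1−k⁴))]^(1/3) = [16·112000/(π·4.62×10^7·0.6611)]^(1/3) = 0.2653 m.

265 mm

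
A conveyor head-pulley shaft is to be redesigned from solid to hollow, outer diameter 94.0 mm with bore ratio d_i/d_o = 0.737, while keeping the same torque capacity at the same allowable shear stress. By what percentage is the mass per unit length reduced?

42.3 %

Equal τ_max and T ⇒ the solid shaft needs d_s³ = d_o³(1−k⁴), so d_s = 94.0·(1−0.737⁴)^(1/3) = 83.66 mm.
Area ratio A_h/A_s = d_o²(1−k²)/d_s² = (1−k²)/(1−k⁴)^(2/3) = 0.5767.
Mass saving = 1 − 0.5767 = 42.3 %.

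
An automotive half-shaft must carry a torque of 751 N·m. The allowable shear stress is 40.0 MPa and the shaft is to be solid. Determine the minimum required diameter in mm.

45.7 mm

For a solid shaft τ_max = 16T/(πd³), so d = (16T/(π τ_allow))^(1/3) = (16·751.0/(π·4.00×10^7))^(1/3) = 0.04573 m.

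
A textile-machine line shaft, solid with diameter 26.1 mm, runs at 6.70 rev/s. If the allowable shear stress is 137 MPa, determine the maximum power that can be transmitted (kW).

J = πd⁴/32 = π(0.0261)⁴/32 = 4.556×10^-8 m⁴.
T_max = τ_allow·J/r = 1.37×10^8 × 4.556×10^-8 / 0.0131 = 478.3 N·m.
ω = 2π·6.70 = 42.10 rad/s, so P_max = T_max·ω = 2.013×10^4 W.

20.1 kW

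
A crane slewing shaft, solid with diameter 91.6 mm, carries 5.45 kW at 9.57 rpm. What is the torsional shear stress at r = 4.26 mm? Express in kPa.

3350 kPa

ω = 2π·9.57/60 = 1.002 rad/s, so T = P/ω = 5.45×10³ / 1.002 = 5438 N·m.
J = πd⁴/32 = π(0.0916)⁴/32 = 6.912×10^-6 m⁴.
Shear stress varies linearly with radius: τ = T·r/J = 5438 × 0.00426 / 6.912×10^-6 = 3.352×10^6 Pa.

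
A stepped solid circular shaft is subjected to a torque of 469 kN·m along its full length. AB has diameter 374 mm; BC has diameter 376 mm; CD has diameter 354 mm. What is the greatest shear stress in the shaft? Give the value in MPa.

53.8 MPa

Under the same torque, τ_max = 16T/(πd³) is largest where d is smallest — segment CD (d = 354 mm).
τ_max = 16·469000/(π·(0.354)³) = 5.384×10^7 Pa.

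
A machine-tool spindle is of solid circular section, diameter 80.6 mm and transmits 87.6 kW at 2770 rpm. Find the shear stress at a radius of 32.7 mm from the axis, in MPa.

2.38 MPa

ω = 2π·2770/60 = 290.1 rad/s, so T = P/ω = 87.6×10³ / 290.1 = 302.0 N·m.
J = πd⁴/32 = π(0.0806)⁴/32 = 4.143×10^-6 m⁴.
Shear stress varies linearly with radius: τ = T·r/J = 302.0 × 0.0327 / 4.143×10^-6 = 2.383×10^6 Pa.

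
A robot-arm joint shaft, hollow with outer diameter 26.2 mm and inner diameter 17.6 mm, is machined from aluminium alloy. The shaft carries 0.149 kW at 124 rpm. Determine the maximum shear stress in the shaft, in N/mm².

ω = 2π·124/60 = 12.99 rad/s, so T = P/ω = 0.149×10³ / 12.99 = 11.47 N·m.
J = π(d_o⁴ − d_i⁴)/32 = π(0.0262⁴ − 0.0176⁴)/32 = 3.684×10^-8 m⁴.
τ_max = T·r/J = 11.47 × 0.0131 / 3.684×10^-8 = 4.080×10^6 Pa.

4.08 N/mm²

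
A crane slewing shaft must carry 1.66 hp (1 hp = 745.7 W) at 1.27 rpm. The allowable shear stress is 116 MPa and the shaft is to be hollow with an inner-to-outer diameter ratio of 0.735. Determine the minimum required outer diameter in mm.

83.3 mm

ω = 2π·1.27/60 = 0.1330 rad/s, so T = P/ω = 1.66×745.7 / 0.1330 = 9308 N·m.
For a hollow shaft with d_i/d_o = 0.735: τ_max = 16T/(π d_o³ (1−k⁴)), so d_o = [16T/(π τ_allow (1−k⁴))]^(1/3) = [16·9308/(π·1.16×10^8·0.7082)]^(1/3) = 0.08325 m.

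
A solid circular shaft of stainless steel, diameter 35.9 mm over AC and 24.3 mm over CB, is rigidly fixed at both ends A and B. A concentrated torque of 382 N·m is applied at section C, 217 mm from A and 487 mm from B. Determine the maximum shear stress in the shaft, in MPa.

38.5 MPa

Compatibility: T_A·a/J_AC = T_B·b/J_CB with T_A + T_B = T₀.
J_AC = 1.63×10^-7 m⁴, J_CB = 3.42×10^-8 m⁴, so T_A = T₀·(J_AC/a)/((J_AC/a)+(J_CB/b)) = 349.3 N·m, T_B = 32.67 N·m.
τ in each portion: τ_AC = 3.85×10^7 Pa, τ_CB = 1.16×10^7 Pa; maximum is in AC.
τ_max = T_AC·r/J = 349.3·0.0180/1.63×10^-7 = 3.845×10^7 Pa.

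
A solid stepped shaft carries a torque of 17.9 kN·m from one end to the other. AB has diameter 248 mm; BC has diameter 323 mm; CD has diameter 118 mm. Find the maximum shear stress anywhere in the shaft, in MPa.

Under the same torque, τ_max = 16T/(πd³) is largest where d is smallest — segment CD (d = 118 mm).
τ_max = 16·17900/(π·(0.118)³) = 5.549×10^7 Pa.

55.5 MPa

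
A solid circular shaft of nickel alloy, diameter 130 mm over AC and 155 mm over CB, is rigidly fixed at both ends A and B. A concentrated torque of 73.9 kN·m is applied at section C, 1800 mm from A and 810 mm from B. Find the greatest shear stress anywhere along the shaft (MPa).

82.7 MPa

Compatibility: T_A·a/J_AC = T_B·b/J_CB with T_A + T_B = T₀.
J_AC = 2.80×10^-5 m⁴, J_CB = 5.67×10^-5 m⁴, so T_A = T₀·(J_AC/a)/((J_AC/a)+(J_CB/b)) = 13460 N·m, T_B = 60440 N·m.
τ in each portion: τ_AC = 3.12×10^7 Pa, τ_CB = 8.27×10^7 Pa; maximum is in CB.
τ_max = T_CB·r/J = 60440·0.0775/5.67×10^-5 = 8.266×10^7 Pa.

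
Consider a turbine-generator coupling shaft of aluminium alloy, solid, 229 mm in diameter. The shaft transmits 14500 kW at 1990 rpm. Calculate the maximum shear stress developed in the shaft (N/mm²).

ω = 2π·1990/60 = 208.4 rad/s, so T = P/ω = 14500×10³ / 208.4 = 69580 N·m.
J = πd⁴/32 = π(0.229)⁴/32 = 2.700×10^-4 m⁴.
τ_max = T·r/J = 69580 × 0.115 / 2.700×10^-4 = 2.951×10^7 Pa.

29.5 N/mm²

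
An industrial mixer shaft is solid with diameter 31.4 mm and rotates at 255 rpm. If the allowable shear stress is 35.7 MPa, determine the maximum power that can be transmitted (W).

J = πd⁴/32 = π(0.0314)⁴/32 = 9.544×10^-8 m⁴.
T_max = τ_allow·J/r = 3.57×10^7 × 9.544×10^-8 / 0.0157 = 217.0 N·m.
ω = 2π·255/60 = 26.70 rad/s, so P_max = T_max·ω = 5795 W.

5800 W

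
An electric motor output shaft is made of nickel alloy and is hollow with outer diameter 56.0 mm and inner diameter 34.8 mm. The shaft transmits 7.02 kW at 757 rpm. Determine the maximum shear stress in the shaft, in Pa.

ω = 2π·757/60 = 79.27 rad/s, so T = P/ω = 7.02×10³ / 79.27 = 88.55 N·m.
J = π(d_o⁴ − d_i⁴)/32 = π(0.0560⁴ − 0.0348⁴)/32 = 8.215×10^-7 m⁴.
τ_max = T·r/J = 88.55 × 0.0280 / 8.215×10^-7 = 3.018×10^6 Pa.

3.02e6 Pa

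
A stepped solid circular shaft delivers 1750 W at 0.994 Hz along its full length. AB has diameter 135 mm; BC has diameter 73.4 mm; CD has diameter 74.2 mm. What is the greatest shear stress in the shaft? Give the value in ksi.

0.523 ksi

ω = 2π·0.994 = 6.245 rad/s, so T = P/ω = 1750 / 6.245 = 280.2 N·m.
Under the same torque, τ_max = 16T/(πd³) is largest where d is smallest — segment BC (d = 73.4 mm).
τ_max = 16·280.2/(π·(0.0734)³) = 3.609×10^6 Pa.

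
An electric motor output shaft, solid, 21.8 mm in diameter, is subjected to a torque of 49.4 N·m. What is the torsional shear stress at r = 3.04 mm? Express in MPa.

J = πd⁴/32 = π(0.0218)⁴/32 = 2.217×10^-8 m⁴.
Shear stress varies linearly with radius: τ = T·r/J = 49.40 × 0.00304 / 2.217×10^-8 = 6.773×10^6 Pa.

6.77 MPa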